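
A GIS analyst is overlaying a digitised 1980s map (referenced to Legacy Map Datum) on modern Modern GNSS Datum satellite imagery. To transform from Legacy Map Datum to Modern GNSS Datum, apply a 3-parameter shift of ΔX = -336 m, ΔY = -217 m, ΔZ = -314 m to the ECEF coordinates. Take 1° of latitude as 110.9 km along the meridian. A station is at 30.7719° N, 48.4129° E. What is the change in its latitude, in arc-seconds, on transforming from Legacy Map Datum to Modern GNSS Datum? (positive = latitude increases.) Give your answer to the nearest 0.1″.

Δφ = -2.4″

sin φ = 0.511622, cos φ = 0.859211, sin λ = 0.747948, cos λ = 0.663758.
North component: ΔN = −sin φ cos λ·ΔX − sin φ sin λ·ΔY + cos φ·ΔZ = −(0.511622)(0.663758)(-336) − (0.511622)(0.747948)(-217) + (0.859211)(-314) = -72.65 m.
1° of latitude spans 110900 m, so Δφ = -72.65 / 110900 × 3600 = -2.358″.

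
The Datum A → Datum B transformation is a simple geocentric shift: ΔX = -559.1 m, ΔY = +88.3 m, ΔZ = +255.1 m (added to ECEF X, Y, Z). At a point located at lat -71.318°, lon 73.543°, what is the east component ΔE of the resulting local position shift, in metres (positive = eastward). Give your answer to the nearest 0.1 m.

ΔE = 561.2 m

At φ = -71.318°, λ = 73.543°: sin φ = -0.947311, cos φ = 0.320315, sin λ = 0.959033, cos λ = 0.283296.
ΔE = −sin λ·ΔX + cos λ·ΔY = −(0.959033)·(-559.1) + (0.283296)·(88.3) = 561.21 m.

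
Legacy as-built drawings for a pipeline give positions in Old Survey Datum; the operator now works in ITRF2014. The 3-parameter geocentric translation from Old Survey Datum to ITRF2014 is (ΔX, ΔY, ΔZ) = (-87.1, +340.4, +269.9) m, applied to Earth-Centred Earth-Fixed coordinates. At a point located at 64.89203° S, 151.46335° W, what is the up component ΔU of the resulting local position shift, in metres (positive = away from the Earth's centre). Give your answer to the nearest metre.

ΔU = -281 m

At φ = -64.89203°, λ = -151.46335°: sin φ = -0.905510, cos φ = 0.424325, sin λ = -0.477721, cos λ = -0.878512.
ΔU = cos φ cos λ·ΔX + cos φ sin λ·ΔY + sin φ·ΔZ = (0.424325)(-0.878512)(-87.1) + (0.424325)(-0.477721)(340.4) + (-0.905510)(269.9) = -280.93 m.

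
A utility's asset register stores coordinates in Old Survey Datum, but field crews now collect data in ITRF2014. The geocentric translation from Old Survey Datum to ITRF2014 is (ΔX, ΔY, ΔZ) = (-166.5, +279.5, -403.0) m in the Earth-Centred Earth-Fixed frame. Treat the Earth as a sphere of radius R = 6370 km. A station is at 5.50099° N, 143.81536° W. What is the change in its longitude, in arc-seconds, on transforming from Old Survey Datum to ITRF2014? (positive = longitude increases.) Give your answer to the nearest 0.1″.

sin φ = 0.095863, cos φ = 0.995395, sin λ = -0.590389, cos λ = -0.807119.
East component: ΔE = −sin λ·ΔX + cos λ·ΔY = −(-0.590389)(-166.5) + (-0.807119)(279.5) = -323.89 m.
1° of latitude spans πR/180 = 111177 m; at latitude φ, 1° of longitude spans that × cos φ = 110665.5 m, so Δλ = -323.89 / 110665.5 × 3600 = -10.536″.

Δλ = -10.5″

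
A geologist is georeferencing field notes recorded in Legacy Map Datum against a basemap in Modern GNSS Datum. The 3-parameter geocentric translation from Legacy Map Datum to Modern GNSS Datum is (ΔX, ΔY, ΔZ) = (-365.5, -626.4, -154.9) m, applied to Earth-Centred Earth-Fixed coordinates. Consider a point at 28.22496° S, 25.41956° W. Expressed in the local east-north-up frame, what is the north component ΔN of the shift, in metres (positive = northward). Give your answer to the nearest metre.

ΔN = -165 m

At φ = -28.22496°, λ = -25.41956°: sin φ = -0.472935, cos φ = 0.881098, sin λ = -0.429243, cos λ = 0.903189.
ΔN = −sin φ cos λ·ΔX − sin φ sin λ·ΔY + cos φ·ΔZ = −(-0.472935)(0.903189)(-365.5) − (-0.472935)(-0.429243)(-626.4) + (0.881098)(-154.9) = -165.44 m.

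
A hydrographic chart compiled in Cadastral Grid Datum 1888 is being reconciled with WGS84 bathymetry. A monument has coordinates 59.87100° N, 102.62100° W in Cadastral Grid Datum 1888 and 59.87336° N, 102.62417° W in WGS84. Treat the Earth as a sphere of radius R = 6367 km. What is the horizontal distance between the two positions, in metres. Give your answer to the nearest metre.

Δφ = 59.87336° − 59.87100° = +0.00236°; Δλ = -102.62417° − -102.62100° = -0.00317°.
1° along a meridian = πR/180 = 111125 m.
ΔN = Δφ × 111125 = 262.3 m; ΔE = Δλ × 111125 × cos(59.87100°) = -0.00317 × 111125 × 0.501949 = -176.8 m.
Distance = √(ΔE² + ΔN²) = √((-176.8)² + 262.3²) = 316.3 m.

316 m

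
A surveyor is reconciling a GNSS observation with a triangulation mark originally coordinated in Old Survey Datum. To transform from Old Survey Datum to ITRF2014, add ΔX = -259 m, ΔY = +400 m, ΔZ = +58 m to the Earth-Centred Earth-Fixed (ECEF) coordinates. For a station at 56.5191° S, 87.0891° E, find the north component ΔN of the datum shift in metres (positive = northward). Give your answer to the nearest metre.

The local north axis is (−sin φ cos λ, −sin φ sin λ, cos φ), giving ΔN = -10.970 + 333.197 + 31.996 = 354.22 m.

ΔN = 354 m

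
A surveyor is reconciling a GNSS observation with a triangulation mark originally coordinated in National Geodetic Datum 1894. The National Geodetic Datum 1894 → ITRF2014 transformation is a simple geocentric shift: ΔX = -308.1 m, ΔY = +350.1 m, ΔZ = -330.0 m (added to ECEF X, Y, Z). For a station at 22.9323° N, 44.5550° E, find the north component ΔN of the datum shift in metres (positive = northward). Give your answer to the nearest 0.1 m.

The local north axis is (−sin φ cos λ, −sin φ sin λ, cos φ), giving ΔN = 85.544 − 95.707 − 303.919 = -314.08 m.

ΔN = -314.1 m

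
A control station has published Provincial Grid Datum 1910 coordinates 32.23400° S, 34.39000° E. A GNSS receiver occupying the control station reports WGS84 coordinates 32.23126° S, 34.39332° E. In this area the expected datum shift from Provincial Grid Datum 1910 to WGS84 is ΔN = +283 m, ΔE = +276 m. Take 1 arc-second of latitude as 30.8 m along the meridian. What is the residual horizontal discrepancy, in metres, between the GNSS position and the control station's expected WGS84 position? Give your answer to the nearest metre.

Observed coordinate differences: Δφ = +0.00274°, Δλ = +0.00332°.
Converting to metres (1° lat = 110880 m, cos φ = 0.845877): observed ΔN = 303.8 m, observed ΔE = 311.4 m.
Subtracting the expected shift leaves a residual of 303.8 − (283) = 20.8 m north and 311.4 − (276) = 35.4 m east.
Residual distance = √(20.8² + 35.4²) = 41.1 m.

41 m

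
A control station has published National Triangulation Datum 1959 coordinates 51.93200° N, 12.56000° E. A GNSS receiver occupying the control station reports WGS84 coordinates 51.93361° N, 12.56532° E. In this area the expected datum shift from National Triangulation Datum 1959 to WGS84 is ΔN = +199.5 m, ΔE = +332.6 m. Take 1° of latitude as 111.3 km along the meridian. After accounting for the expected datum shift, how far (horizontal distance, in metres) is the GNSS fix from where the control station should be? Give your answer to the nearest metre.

38 m

Observed coordinate differences: Δφ = +0.00161°, Δλ = +0.00532°.
Converting to metres (1° lat = 111300 m, cos φ = 0.616596): observed ΔN = 179.2 m, observed ΔE = 365.1 m.
Subtracting the expected shift leaves a residual of 179.2 − (199.5) = -20.3 m north and 365.1 − (332.6) = 32.5 m east.
Residual distance = √((-20.3)² + 32.5²) = 38.3 m.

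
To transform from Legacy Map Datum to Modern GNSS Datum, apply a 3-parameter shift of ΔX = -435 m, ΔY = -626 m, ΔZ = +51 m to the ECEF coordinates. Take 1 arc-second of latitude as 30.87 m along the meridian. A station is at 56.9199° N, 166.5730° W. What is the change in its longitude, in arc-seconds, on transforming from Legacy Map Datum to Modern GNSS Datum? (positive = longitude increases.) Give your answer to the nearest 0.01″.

Δλ = 30.14″

sin φ = 0.837908, cos φ = 0.545811, sin λ = -0.232206, cos λ = -0.972667.
East component: ΔE = −sin λ·ΔX + cos λ·ΔY = −(-0.232206)(-435) + (-0.972667)(-626) = 507.88 m.
1° of latitude spans 3600 × 30.87 = 111132 m; at latitude φ, 1° of longitude spans that × cos φ = 60657.1 m, so Δλ = 507.88 / 60657.1 × 3600 = 30.143″.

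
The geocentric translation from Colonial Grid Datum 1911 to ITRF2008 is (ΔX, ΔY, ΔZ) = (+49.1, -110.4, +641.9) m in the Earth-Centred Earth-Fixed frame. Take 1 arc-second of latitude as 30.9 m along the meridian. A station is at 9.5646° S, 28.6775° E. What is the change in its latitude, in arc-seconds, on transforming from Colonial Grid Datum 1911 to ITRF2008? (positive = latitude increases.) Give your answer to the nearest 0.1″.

Δφ = 20.4″

sin φ = -0.166160, cos φ = 0.986099, sin λ = 0.479879, cos λ = 0.877335.
North component: ΔN = −sin φ cos λ·ΔX − sin φ sin λ·ΔY + cos φ·ΔZ = −(-0.166160)(0.877335)(49.1) − (-0.166160)(0.479879)(-110.4) + (0.986099)(641.9) = 631.33 m.
1° of latitude spans 3600 × 30.90 = 111240 m, so Δφ = 631.33 / 111240 × 3600 = 20.431″.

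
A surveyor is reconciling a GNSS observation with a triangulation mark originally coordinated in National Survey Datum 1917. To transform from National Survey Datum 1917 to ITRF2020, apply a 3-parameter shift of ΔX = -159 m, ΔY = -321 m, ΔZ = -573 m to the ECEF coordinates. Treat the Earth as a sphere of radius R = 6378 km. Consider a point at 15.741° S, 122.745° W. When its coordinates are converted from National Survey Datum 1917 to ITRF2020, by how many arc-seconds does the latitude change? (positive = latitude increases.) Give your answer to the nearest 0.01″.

Δφ = -14.71″

sin φ = -0.271289, cos φ = 0.962498, sin λ = -0.841086, cos λ = -0.540901.
North component: ΔN = −sin φ cos λ·ΔX − sin φ sin λ·ΔY + cos φ·ΔZ = −(-0.271289)(-0.540901)(-159) − (-0.271289)(-0.841086)(-321) + (0.962498)(-573) = -454.93 m.
1° of latitude spans πR/180 = 111317 m, so Δφ = -454.93 / 111317 × 3600 = -14.713″.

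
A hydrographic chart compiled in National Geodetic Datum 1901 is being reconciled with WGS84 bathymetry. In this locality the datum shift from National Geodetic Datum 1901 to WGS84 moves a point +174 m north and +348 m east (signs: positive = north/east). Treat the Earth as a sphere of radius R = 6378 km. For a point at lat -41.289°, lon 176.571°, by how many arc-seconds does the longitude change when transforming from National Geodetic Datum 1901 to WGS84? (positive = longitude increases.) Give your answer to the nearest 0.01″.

Δλ = 14.98″

At latitude -41.289°, cos φ = 0.751391.
One radian of longitude at latitude φ spans R cos φ, so Δλ = ΔE / (R cos φ) = 348.0 / (6378000 × 0.751391) = 7.2615e-05 rad = 14.978″.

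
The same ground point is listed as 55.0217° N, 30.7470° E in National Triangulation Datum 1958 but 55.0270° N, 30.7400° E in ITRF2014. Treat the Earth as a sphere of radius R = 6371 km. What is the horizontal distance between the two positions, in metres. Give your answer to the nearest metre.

Δφ = 55.0270° − 55.0217° = +0.0053°; Δλ = 30.7400° − 30.7470° = -0.0070°.
1° along a meridian = πR/180 = 111195 m.
ΔN = Δφ × 111195 = 589.3 m; ΔE = Δλ × 111195 × cos(55.0217°) = -0.0070 × 111195 × 0.573266 = -446.2 m.
Distance = √(ΔE² + ΔN²) = √((-446.2)² + 589.3²) = 739.2 m.

739 m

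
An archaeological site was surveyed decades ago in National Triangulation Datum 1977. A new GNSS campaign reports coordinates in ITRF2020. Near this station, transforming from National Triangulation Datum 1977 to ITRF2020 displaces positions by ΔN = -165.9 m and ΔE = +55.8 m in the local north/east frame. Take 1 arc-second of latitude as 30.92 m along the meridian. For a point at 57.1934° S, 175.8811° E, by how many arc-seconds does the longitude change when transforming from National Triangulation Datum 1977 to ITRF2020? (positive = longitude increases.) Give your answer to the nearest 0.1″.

Δλ = 3.3″

At latitude -57.1934°, cos φ = 0.541805.
1″ of longitude at this latitude = 30.92 × cos φ = 16.7526 m, so Δλ = 55.8 / 16.7526 = 3.331″.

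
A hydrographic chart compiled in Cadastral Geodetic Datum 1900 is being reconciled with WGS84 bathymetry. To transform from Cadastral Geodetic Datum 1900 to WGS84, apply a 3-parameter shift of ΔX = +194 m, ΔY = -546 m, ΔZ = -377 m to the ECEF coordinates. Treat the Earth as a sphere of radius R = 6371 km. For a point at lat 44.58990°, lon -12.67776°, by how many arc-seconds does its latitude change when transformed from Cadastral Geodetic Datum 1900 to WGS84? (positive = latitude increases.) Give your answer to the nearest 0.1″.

Δφ = -15.7″

sin φ = 0.702028, cos φ = 0.712150, sin λ = -0.219468, cos λ = 0.975620.
North component: ΔN = −sin φ cos λ·ΔX − sin φ sin λ·ΔY + cos φ·ΔZ = −(0.702028)(0.975620)(194) − (0.702028)(-0.219468)(-546) + (0.712150)(-377) = -485.48 m.
1° of latitude spans πR/180 = 111195 m, so Δφ = -485.48 / 111195 × 3600 = -15.718″.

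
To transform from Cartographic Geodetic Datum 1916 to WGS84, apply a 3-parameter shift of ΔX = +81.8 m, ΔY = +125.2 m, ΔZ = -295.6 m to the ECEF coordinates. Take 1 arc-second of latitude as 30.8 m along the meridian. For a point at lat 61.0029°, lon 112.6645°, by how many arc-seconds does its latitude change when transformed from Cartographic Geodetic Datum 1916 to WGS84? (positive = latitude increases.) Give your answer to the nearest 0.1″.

Δφ = -7.0″

sin φ = 0.874644, cos φ = 0.484765, sin λ = 0.922777, cos λ = -0.385334.
North component: ΔN = −sin φ cos λ·ΔX − sin φ sin λ·ΔY + cos φ·ΔZ = −(0.874644)(-0.385334)(81.8) − (0.874644)(0.922777)(125.2) + (0.484765)(-295.6) = -216.78 m.
1° of latitude spans 3600 × 30.80 = 110880 m, so Δφ = -216.78 / 110880 × 3600 = -7.038″.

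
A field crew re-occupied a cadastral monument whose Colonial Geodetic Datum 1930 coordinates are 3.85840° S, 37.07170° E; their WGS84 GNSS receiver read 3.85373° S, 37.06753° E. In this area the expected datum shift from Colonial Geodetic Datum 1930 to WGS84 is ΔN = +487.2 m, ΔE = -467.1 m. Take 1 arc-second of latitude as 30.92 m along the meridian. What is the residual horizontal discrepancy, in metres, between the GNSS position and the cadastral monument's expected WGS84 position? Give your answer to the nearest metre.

33 m

Observed coordinate differences: Δφ = +0.00467°, Δλ = -0.00417°.
Converting to metres (1° lat = 111312 m, cos φ = 0.997733): observed ΔN = 519.8 m, observed ΔE = -463.1 m.
Subtracting the expected shift leaves a residual of 519.8 − (487.2) = 32.6 m north and -463.1 − (-467.1) = 4.0 m east.
Residual distance = √(32.6² + 4.0²) = 32.9 m.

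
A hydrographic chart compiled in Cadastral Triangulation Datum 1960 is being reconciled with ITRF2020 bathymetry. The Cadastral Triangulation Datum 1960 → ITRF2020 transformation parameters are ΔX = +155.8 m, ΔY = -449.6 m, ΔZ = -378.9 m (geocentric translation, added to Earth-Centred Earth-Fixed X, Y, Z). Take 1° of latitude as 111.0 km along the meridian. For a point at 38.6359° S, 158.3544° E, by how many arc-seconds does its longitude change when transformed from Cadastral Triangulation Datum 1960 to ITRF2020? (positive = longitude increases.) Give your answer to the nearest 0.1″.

sin φ = -0.624369, cos φ = 0.781129, sin λ = 0.368864, cos λ = -0.929483.
East component: ΔE = −sin λ·ΔX + cos λ·ΔY = −(0.368864)(155.8) + (-0.929483)(-449.6) = 360.43 m.
1° of latitude spans 111000 m; at latitude φ, 1° of longitude spans that × cos φ = 86705.4 m, so Δλ = 360.43 / 86705.4 × 3600 = 14.965″.

Δλ = 15.0″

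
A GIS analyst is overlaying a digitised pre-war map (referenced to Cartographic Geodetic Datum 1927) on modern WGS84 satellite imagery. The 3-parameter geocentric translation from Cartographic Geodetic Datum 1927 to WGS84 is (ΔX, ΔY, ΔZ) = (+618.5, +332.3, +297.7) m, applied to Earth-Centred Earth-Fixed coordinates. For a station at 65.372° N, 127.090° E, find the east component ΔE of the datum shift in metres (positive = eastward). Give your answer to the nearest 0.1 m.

ΔE = -693.8 m

The local east axis at (φ, λ) is (−sin λ, cos λ, 0), so ΔE = −sin(127.090°)·618.5 + cos(127.090°)·332.3 = -693.77 m.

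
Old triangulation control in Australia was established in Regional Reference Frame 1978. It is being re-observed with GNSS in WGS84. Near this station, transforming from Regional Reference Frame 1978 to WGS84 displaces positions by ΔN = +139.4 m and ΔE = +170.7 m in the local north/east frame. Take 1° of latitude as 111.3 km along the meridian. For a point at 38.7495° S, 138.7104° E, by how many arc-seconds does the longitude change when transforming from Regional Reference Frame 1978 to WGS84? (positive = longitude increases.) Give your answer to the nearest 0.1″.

At latitude -38.7495°, cos φ = 0.779890.
1° of longitude at this latitude = 111.3 × cos φ = 86.80 km, so Δλ = 170.7 / 86801.8 = 0.0019666° = 7.080″.

Δλ = 7.1″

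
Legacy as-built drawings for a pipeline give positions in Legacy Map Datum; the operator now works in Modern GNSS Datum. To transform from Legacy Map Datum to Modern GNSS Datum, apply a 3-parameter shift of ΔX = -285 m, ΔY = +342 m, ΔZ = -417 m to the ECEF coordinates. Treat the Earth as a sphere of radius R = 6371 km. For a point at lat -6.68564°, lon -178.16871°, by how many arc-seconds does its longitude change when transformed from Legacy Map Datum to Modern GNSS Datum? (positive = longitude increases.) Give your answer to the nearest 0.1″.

sin φ = -0.116422, cos φ = 0.993200, sin λ = -0.031957, cos λ = -0.999489.
East component: ΔE = −sin λ·ΔX + cos λ·ΔY = −(-0.031957)(-285) + (-0.999489)(342) = -350.93 m.
1° of latitude spans πR/180 = 111195 m; at latitude φ, 1° of longitude spans that × cos φ = 110438.8 m, so Δλ = -350.93 / 110438.8 × 3600 = -11.439″.

Δλ = -11.4″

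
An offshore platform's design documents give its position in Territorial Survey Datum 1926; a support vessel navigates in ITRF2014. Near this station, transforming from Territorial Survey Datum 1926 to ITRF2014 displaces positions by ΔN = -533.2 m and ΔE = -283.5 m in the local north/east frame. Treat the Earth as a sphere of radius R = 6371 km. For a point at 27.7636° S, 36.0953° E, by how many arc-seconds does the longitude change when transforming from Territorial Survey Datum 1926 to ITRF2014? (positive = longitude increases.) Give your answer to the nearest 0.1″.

Δλ = -10.4″

At latitude -27.7636°, cos φ = 0.884877.
One radian of longitude at latitude φ spans R cos φ, so Δλ = ΔE / (R cos φ) = -283.5 / (6371000 × 0.884877) = -5.0288e-05 rad = -10.373″.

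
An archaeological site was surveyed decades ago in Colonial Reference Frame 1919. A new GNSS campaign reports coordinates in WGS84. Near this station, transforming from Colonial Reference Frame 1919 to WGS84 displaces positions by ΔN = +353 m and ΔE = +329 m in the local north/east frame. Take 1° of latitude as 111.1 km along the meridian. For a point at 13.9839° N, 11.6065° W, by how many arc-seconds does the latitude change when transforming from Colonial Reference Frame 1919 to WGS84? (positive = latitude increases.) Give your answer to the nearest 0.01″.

Δφ = 11.44″

1° of latitude = 111.1 km, so Δφ = 353.0 / 111100 = 0.0031773° = 11.438″.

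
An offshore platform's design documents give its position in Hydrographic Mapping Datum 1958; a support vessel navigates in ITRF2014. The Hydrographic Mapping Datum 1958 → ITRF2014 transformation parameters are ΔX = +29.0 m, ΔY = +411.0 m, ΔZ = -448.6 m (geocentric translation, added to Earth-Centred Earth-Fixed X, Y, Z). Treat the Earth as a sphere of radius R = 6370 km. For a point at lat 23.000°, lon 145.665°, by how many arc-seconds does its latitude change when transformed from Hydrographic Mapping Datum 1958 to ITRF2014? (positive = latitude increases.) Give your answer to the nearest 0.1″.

sin φ = 0.390731, cos φ = 0.920505, sin λ = 0.564031, cos λ = -0.825754.
North component: ΔN = −sin φ cos λ·ΔX − sin φ sin λ·ΔY + cos φ·ΔZ = −(0.390731)(-0.825754)(29.0) − (0.390731)(0.564031)(411.0) + (0.920505)(-448.6) = -494.16 m.
1° of latitude spans πR/180 = 111177 m, so Δφ = -494.16 / 111177 × 3600 = -16.001″.

Δφ = -16.0″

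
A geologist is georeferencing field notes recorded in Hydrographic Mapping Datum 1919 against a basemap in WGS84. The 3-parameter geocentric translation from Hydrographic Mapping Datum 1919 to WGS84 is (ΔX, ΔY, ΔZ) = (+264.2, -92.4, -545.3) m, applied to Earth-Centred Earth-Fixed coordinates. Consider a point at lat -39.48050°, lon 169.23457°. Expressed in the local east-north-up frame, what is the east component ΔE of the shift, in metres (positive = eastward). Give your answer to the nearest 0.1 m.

ΔE = 41.4 m

The local east axis at (φ, λ) is (−sin λ, cos λ, 0), so ΔE = −sin(169.23457°)·264.2 + cos(169.23457°)·(-92.4) = 41.42 m.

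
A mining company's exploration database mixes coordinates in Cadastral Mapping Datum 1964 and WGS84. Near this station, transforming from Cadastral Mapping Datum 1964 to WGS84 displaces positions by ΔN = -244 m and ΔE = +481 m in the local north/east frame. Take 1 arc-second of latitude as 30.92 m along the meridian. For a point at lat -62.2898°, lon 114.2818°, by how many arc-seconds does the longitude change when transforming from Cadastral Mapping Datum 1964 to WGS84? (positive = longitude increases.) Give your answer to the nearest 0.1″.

At latitude -62.2898°, cos φ = 0.465000.
1″ of longitude at this latitude = 30.92 × cos φ = 14.3778 m, so Δλ = 481.0 / 14.3778 = 33.454″.

Δλ = 33.5″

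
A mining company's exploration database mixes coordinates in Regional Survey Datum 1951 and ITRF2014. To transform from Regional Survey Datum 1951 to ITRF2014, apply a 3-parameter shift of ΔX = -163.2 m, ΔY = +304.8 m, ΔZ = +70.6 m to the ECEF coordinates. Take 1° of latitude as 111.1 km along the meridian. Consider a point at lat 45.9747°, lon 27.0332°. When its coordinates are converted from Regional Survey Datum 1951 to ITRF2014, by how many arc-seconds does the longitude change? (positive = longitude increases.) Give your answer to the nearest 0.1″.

sin φ = 0.719033, cos φ = 0.694976, sin λ = 0.454507, cos λ = 0.890743.
East component: ΔE = −sin λ·ΔX + cos λ·ΔY = −(0.454507)(-163.2) + (0.890743)(304.8) = 345.67 m.
1° of latitude spans 111100 m; at latitude φ, 1° of longitude spans that × cos φ = 77211.8 m, so Δλ = 345.67 / 77211.8 × 3600 = 16.117″.

Δλ = 16.1″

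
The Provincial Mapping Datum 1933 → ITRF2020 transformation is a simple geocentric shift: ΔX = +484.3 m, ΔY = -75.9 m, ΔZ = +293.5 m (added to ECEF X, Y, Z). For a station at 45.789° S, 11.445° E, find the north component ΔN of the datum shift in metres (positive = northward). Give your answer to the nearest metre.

ΔN = 534 m

At φ = -45.789°, λ = 11.445°: sin φ = -0.716777, cos φ = 0.697303, sin λ = 0.198427, cos λ = 0.980116.
ΔN = −sin φ cos λ·ΔX − sin φ sin λ·ΔY + cos φ·ΔZ = −(-0.716777)(0.980116)(484.3) − (-0.716777)(0.198427)(-75.9) + (0.697303)(293.5) = 534.10 m.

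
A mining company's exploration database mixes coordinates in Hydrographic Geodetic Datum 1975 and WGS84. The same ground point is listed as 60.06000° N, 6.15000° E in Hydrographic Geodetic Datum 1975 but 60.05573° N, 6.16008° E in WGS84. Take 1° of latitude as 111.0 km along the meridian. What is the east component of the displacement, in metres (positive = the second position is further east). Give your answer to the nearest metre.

Δφ = 60.05573° − 60.06000° = -0.00427°; Δλ = 6.16008° − 6.15000° = +0.01008°.
ΔN = Δφ × 111000 = -474.0 m; ΔE = Δλ × 111000 × cos(60.06000°) = +0.01008 × 111000 × 0.499093 = 558.4 m.

ΔE = 558 m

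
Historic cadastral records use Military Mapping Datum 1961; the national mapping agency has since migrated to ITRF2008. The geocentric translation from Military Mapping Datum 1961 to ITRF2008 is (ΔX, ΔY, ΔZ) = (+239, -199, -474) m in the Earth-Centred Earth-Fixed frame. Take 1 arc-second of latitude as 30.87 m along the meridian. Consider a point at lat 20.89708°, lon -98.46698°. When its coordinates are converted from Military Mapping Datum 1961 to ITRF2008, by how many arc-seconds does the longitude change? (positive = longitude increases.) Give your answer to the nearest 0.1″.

sin φ = 0.356690, cos φ = 0.934223, sin λ = -0.989101, cos λ = -0.147239.
East component: ΔE = −sin λ·ΔX + cos λ·ΔY = −(-0.989101)(239) + (-0.147239)(-199) = 265.70 m.
1° of latitude spans 3600 × 30.87 = 111132 m; at latitude φ, 1° of longitude spans that × cos φ = 103822.0 m, so Δλ = 265.70 / 103822.0 × 3600 = 9.213″.

Δλ = 9.2″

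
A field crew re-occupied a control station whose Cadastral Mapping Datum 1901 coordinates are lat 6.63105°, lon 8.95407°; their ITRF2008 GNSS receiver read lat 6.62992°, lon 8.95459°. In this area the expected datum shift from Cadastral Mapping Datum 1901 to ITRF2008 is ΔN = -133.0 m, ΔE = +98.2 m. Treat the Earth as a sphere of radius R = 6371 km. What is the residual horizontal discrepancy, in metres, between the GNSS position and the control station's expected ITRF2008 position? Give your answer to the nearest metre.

41 m

Observed coordinate differences: Δφ = -0.00113°, Δλ = +0.00052°.
Converting to metres (1° lat = 111195 m, cos φ = 0.993310): observed ΔN = -125.7 m, observed ΔE = 57.4 m.
Subtracting the expected shift leaves a residual of -125.7 − (-133.0) = 7.3 m north and 57.4 − (98.2) = -40.8 m east.
Residual distance = √(7.3² + (-40.8)²) = 41.4 m.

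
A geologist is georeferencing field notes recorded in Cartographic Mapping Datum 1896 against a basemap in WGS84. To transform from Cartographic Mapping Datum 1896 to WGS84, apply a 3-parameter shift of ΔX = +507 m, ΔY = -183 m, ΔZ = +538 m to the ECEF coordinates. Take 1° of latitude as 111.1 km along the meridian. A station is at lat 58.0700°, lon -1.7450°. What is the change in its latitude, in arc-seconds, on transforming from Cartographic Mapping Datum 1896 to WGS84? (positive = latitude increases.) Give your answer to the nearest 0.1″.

sin φ = 0.848695, cos φ = 0.528883, sin λ = -0.030451, cos λ = 0.999536.
North component: ΔN = −sin φ cos λ·ΔX − sin φ sin λ·ΔY + cos φ·ΔZ = −(0.848695)(0.999536)(507) − (0.848695)(-0.030451)(-183) + (0.528883)(538) = -150.28 m.
1° of latitude spans 111100 m, so Δφ = -150.28 / 111100 × 3600 = -4.870″.

Δφ = -4.9″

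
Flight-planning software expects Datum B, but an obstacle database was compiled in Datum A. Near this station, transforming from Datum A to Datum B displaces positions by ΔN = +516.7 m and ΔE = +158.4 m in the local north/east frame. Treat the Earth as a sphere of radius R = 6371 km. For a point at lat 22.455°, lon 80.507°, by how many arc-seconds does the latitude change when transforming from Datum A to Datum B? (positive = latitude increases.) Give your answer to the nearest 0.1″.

On a sphere of radius R, 1 rad of latitude = R, so Δφ = ΔN / R = 516.7 / 6371000 = 8.1102e-05 rad = 16.728″.

Δφ = 16.7″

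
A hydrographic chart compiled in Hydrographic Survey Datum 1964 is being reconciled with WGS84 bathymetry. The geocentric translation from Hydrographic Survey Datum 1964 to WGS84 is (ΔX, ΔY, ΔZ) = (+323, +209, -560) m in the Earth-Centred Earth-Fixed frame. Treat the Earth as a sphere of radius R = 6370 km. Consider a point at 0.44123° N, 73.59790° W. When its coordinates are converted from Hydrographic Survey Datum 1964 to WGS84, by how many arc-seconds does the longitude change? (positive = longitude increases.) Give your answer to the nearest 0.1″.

sin φ = 0.007701, cos φ = 0.999970, sin λ = -0.959304, cos λ = 0.282377.
East component: ΔE = −sin λ·ΔX + cos λ·ΔY = −(-0.959304)(323) + (0.282377)(209) = 368.87 m.
1° of latitude spans πR/180 = 111177 m; at latitude φ, 1° of longitude spans that × cos φ = 111174.2 m, so Δλ = 368.87 / 111174.2 × 3600 = 11.945″.

Δλ = 11.9″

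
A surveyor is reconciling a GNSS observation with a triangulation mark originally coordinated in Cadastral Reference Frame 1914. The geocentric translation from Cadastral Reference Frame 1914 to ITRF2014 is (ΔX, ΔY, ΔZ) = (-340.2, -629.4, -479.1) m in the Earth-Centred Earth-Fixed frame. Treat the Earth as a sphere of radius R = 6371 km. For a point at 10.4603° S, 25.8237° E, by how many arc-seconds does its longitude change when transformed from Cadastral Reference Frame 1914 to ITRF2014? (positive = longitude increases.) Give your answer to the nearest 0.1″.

Δλ = -13.8″

sin φ = -0.181554, cos φ = 0.983381, sin λ = 0.435603, cos λ = 0.900139.
East component: ΔE = −sin λ·ΔX + cos λ·ΔY = −(0.435603)(-340.2) + (0.900139)(-629.4) = -418.35 m.
1° of latitude spans πR/180 = 111195 m; at latitude φ, 1° of longitude spans that × cos φ = 109347.0 m, so Δλ = -418.35 / 109347.0 × 3600 = -13.773″.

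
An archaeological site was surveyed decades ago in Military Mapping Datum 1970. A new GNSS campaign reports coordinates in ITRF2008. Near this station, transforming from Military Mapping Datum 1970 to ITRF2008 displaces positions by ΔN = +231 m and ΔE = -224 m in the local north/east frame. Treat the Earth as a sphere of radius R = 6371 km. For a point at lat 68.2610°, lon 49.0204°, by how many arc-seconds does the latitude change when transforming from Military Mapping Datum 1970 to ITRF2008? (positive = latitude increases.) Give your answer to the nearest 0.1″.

On a sphere of radius R, 1 rad of latitude = R, so Δφ = ΔN / R = 231.0 / 6371000 = 3.6258e-05 rad = 7.479″.

Δφ = 7.5″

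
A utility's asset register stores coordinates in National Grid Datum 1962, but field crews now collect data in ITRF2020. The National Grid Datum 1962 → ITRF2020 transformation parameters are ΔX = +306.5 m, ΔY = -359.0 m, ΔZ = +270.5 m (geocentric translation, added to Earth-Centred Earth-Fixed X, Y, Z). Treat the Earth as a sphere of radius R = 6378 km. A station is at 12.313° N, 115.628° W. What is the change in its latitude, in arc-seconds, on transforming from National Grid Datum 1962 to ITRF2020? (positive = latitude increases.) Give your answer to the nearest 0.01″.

sin φ = 0.213252, cos φ = 0.976997, sin λ = -0.901621, cos λ = -0.432526.
North component: ΔN = −sin φ cos λ·ΔX − sin φ sin λ·ΔY + cos φ·ΔZ = −(0.213252)(-0.432526)(306.5) − (0.213252)(-0.901621)(-359.0) + (0.976997)(270.5) = 223.52 m.
1° of latitude spans πR/180 = 111317 m, so Δφ = 223.52 / 111317 × 3600 = 7.229″.

Δφ = 7.23″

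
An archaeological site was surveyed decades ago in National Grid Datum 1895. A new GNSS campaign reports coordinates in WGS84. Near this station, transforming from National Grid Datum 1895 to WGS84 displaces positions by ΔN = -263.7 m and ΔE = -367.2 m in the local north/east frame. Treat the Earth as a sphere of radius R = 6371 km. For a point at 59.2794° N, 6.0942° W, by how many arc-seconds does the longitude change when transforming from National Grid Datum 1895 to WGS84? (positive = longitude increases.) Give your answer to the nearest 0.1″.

At latitude 59.2794°, cos φ = 0.510852.
One radian of longitude at latitude φ spans R cos φ, so Δλ = ΔE / (R cos φ) = -367.2 / (6371000 × 0.510852) = -1.1282e-04 rad = -23.272″.

Δλ = -23.3″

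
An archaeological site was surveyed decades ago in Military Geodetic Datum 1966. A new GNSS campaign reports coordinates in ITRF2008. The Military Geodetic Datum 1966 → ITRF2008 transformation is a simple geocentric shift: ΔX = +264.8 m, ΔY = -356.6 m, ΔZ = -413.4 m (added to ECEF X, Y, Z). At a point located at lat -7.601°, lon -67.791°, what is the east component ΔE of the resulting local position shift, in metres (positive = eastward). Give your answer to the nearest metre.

At φ = -7.601°, λ = -67.791°: sin φ = -0.132274, cos φ = 0.991213, sin λ = -0.925811, cos λ = 0.377986.
ΔE = −sin λ·ΔX + cos λ·ΔY = −(-0.925811)·(264.8) + (0.377986)·(-356.6) = 110.36 m.

ΔE = 110 m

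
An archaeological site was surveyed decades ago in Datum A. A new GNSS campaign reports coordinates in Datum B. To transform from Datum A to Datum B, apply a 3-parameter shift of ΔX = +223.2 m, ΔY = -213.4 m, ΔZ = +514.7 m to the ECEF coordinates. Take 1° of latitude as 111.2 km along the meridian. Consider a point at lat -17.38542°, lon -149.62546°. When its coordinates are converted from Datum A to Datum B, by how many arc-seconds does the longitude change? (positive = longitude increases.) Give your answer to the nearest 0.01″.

Δλ = 10.07″

sin φ = -0.298798, cos φ = 0.954316, sin λ = -0.505650, cos λ = -0.862738.
East component: ΔE = −sin λ·ΔX + cos λ·ΔY = −(-0.505650)(223.2) + (-0.862738)(-213.4) = 296.97 m.
1° of latitude spans 111200 m; at latitude φ, 1° of longitude spans that × cos φ = 106120.0 m, so Δλ = 296.97 / 106120.0 × 3600 = 10.074″.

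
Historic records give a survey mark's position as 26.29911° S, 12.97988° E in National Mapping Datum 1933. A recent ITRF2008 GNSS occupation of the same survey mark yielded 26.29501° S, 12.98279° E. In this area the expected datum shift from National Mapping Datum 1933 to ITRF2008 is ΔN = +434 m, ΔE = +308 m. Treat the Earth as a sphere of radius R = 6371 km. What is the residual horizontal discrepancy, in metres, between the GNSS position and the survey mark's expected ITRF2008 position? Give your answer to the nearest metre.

Observed coordinate differences: Δφ = +0.00410°, Δλ = +0.00291°.
Converting to metres (1° lat = 111195 m, cos φ = 0.896493): observed ΔN = 455.9 m, observed ΔE = 290.1 m.
Subtracting the expected shift leaves a residual of 455.9 − (434) = 21.9 m north and 290.1 − (308) = -17.9 m east.
Residual distance = √(21.9² + (-17.9)²) = 28.3 m.

28 m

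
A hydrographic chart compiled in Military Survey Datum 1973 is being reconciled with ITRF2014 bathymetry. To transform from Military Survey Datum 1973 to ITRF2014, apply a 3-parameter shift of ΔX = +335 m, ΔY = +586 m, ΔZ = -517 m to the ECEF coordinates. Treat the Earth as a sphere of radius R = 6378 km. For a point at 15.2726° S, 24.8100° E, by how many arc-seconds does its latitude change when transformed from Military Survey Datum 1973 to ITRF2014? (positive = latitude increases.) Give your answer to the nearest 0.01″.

sin φ = -0.263412, cos φ = 0.964683, sin λ = 0.419611, cos λ = 0.907704.
North component: ΔN = −sin φ cos λ·ΔX − sin φ sin λ·ΔY + cos φ·ΔZ = −(-0.263412)(0.907704)(335) − (-0.263412)(0.419611)(586) + (0.964683)(-517) = -353.87 m.
1° of latitude spans πR/180 = 111317 m, so Δφ = -353.87 / 111317 × 3600 = -11.444″.

Δφ = -11.44″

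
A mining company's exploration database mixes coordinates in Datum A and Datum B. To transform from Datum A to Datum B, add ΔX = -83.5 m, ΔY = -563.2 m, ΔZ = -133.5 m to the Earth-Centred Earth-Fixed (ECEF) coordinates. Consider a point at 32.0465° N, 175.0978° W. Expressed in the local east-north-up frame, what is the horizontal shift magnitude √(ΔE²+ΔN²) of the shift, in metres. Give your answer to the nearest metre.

583 m

At φ = 32.0465°, λ = -175.0978°: sin φ = 0.530607, cos φ = 0.847618, sin λ = -0.085455, cos λ = -0.996342.
ΔE = −sin λ·ΔX + cos λ·ΔY = −(-0.085455)·(-83.5) + (-0.996342)·(-563.2) = 554.00 m.
ΔN = −sin φ cos λ·ΔX − sin φ sin λ·ΔY + cos φ·ΔZ = −(0.530607)(-0.996342)(-83.5) − (0.530607)(-0.085455)(-563.2) + (0.847618)(-133.5) = -182.84 m.
Horizontal magnitude = √(ΔE² + ΔN²) = √(554.00² + (-182.84)²) = 583.40 m.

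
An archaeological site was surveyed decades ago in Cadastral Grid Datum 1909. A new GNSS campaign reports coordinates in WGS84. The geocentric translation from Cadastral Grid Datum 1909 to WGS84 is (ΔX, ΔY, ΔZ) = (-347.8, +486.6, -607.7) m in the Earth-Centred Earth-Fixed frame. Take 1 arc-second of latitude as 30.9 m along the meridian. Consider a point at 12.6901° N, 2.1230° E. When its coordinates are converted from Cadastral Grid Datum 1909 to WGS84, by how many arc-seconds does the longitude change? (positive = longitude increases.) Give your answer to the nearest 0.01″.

Δλ = 16.56″

sin φ = 0.219678, cos φ = 0.975573, sin λ = 0.037045, cos λ = 0.999314.
East component: ΔE = −sin λ·ΔX + cos λ·ΔY = −(0.037045)(-347.8) + (0.999314)(486.6) = 499.15 m.
1° of latitude spans 3600 × 30.90 = 111240 m; at latitude φ, 1° of longitude spans that × cos φ = 108522.7 m, so Δλ = 499.15 / 108522.7 × 3600 = 16.558″.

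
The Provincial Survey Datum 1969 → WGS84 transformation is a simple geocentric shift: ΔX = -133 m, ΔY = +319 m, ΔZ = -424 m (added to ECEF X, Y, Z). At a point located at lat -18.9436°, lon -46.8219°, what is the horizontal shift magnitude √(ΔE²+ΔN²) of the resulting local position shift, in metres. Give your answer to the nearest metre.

At φ = -18.9436°, λ = -46.8219°: sin φ = -0.324637, cos φ = 0.945839, sin λ = -0.729230, cos λ = 0.684268.
ΔE = −sin λ·ΔX + cos λ·ΔY = −(-0.729230)·(-133) + (0.684268)·(319) = 121.29 m.
ΔN = −sin φ cos λ·ΔX − sin φ sin λ·ΔY + cos φ·ΔZ = −(-0.324637)(0.684268)(-133) − (-0.324637)(-0.729230)(319) + (0.945839)(-424) = -506.10 m.
Horizontal magnitude = √(ΔE² + ΔN²) = √(121.29² + (-506.10)²) = 520.43 m.

520 m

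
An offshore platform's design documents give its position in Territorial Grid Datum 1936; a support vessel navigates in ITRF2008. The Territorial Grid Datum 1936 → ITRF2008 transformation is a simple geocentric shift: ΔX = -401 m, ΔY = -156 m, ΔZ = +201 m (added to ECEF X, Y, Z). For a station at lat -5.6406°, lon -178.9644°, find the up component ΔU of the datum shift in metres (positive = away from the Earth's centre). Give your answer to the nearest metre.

ΔU = 382 m

At φ = -5.6406°, λ = -178.9644°: sin φ = -0.098288, cos φ = 0.995158, sin λ = -0.018074, cos λ = -0.999837.
ΔU = cos φ cos λ·ΔX + cos φ sin λ·ΔY + sin φ·ΔZ = (0.995158)(-0.999837)(-401) + (0.995158)(-0.018074)(-156) + (-0.098288)(201) = 382.04 m.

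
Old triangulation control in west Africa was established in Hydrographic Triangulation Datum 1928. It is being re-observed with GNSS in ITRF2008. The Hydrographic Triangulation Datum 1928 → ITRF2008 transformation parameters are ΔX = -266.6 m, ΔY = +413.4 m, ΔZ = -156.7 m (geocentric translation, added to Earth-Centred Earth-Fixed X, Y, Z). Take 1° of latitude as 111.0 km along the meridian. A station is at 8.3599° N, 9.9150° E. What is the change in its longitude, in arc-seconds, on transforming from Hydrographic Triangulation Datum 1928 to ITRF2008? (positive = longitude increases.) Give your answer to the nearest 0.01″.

sin φ = 0.145391, cos φ = 0.989374, sin λ = 0.172187, cos λ = 0.985064.
East component: ΔE = −sin λ·ΔX + cos λ·ΔY = −(0.172187)(-266.6) + (0.985064)(413.4) = 453.13 m.
1° of latitude spans 111000 m; at latitude φ, 1° of longitude spans that × cos φ = 109820.6 m, so Δλ = 453.13 / 109820.6 × 3600 = 14.854″.

Δλ = 14.85″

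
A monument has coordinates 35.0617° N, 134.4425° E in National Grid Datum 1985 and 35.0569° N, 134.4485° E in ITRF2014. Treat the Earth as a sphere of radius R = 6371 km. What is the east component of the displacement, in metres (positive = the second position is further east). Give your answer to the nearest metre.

ΔE = 546 m

Δφ = 35.0569° − 35.0617° = -0.0048°; Δλ = 134.4485° − 134.4425° = +0.0060°.
1° along a meridian = πR/180 = 111195 m.
ΔN = Δφ × 111195 = -533.7 m; ΔE = Δλ × 111195 × cos(35.0617°) = +0.0060 × 111195 × 0.818534 = 546.1 m.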